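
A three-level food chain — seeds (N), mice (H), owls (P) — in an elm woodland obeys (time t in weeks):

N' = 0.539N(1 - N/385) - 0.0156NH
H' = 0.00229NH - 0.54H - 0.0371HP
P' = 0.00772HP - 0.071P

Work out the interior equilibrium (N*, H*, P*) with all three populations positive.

N* ≈ 283, H* ≈ 9.2, P* ≈ 2.88

From dP/dt = 0: 0.00772H* = 0.071, so H* = 9.2.
From dN/dt = 0: 0.539(1 - N*/385) = 0.0156·9.2, giving N* = 385·(1 - 0.266) = 283.
From dH/dt = 0: 0.00229·283 - 0.54 = 0.0371P*, so P* = 0.107/0.0371 = 2.88.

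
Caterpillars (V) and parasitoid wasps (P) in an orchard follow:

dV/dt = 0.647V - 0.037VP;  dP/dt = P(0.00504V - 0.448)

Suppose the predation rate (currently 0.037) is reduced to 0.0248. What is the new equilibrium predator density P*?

P* ≈ 26.1

At the interior fixed point, setting dV/dt = 0 with V > 0 fixes P* = (prey growth rate)/(VP coefficient) — independent of the other coefficients.
With the change, P* = 0.647/0.0248 = 26.1; it rises from 17.5.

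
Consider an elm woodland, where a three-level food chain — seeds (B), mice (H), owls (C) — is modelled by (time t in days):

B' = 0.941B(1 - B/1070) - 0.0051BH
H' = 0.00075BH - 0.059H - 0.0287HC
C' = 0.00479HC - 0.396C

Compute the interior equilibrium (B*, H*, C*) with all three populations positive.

From dC/dt = 0: 0.00479H* = 0.396, so H* = 82.7.
From dB/dt = 0: 0.941(1 - B*/1070) = 0.0051·82.7, giving B* = 1070·(1 - 0.448) = 591.
From dH/dt = 0: 0.00075·591 - 0.059 = 0.0287C*, so C* = 0.384/0.0287 = 13.4.

B* ≈ 591, H* ≈ 82.7, C* ≈ 13.4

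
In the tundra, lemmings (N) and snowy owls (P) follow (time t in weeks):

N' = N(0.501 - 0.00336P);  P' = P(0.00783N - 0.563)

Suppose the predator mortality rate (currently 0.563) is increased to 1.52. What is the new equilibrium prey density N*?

N* ≈ 194

At the interior fixed point, setting dP/dt = 0 with P > 0 fixes N* = (predator death rate)/(NP coefficient) — independent of the other coefficients.
With the change, N* = 1.52/0.00783 = 194; it rises from 71.9.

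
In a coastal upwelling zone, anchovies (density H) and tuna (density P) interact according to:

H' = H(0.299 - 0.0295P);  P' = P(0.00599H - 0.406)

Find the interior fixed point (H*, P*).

H* ≈ 67.8, P* ≈ 10.1

Set dP/dt = 0 with P > 0: 0.00599H - 0.406 = 0, so H* = 0.406/0.00599 = 67.8.
Set dH/dt = 0 with H > 0: 0.299 - 0.0295P = 0, so P* = 0.299/0.0295 = 10.1.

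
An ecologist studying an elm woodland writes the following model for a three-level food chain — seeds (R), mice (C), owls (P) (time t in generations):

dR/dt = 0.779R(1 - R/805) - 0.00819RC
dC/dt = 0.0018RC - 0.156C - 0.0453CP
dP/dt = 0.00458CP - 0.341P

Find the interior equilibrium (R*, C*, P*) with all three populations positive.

R* ≈ 175, C* ≈ 74.5, P* ≈ 3.5

From dP/dt = 0: 0.00458C* = 0.341, so C* = 74.5.
From dR/dt = 0: 0.779(1 - R*/805) = 0.00819·74.5, giving R* = 805·(1 - 0.783) = 175.
From dC/dt = 0: 0.0018·175 - 0.156 = 0.0453P*, so P* = 0.159/0.0453 = 3.5.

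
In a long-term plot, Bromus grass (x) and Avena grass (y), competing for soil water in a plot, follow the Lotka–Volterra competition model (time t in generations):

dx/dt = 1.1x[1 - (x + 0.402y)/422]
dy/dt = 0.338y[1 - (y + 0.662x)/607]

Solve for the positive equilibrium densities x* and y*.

x* ≈ 243, y* ≈ 446

Setting both brackets to zero gives the nullclines x + 0.402y = 422 and 0.662x + y = 607.
Substituting y = 607 - 0.662x into the first: x(1 - 0.402·0.662) = 422 - 0.402·607.
So x* = 178/0.734 = 243, and then y* = 607 - 0.662·243 = 446.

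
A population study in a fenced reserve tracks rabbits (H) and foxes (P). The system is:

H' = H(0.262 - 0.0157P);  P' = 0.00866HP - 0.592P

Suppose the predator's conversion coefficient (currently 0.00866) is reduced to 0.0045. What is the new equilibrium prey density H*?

H* ≈ 132

At the interior fixed point, setting dP/dt = 0 with P > 0 fixes H* = (predator death rate)/(HP coefficient) — independent of the other coefficients.
With the change, H* = 0.592/0.0045 = 132; it rises from 68.4.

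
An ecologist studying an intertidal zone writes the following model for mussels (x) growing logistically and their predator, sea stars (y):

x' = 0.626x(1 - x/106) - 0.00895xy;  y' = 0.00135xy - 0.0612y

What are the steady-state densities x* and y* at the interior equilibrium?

From dy/dt = 0 with y > 0: 0.00135x* = 0.0612, so x* = 45.3.
Substitute into dx/dt = 0: 0.626(1 - 45.3/106) = 0.00895y*.
The bracket is 0.572, giving y* = 0.358/0.00895 = 40.

x* ≈ 45.3, y* ≈ 40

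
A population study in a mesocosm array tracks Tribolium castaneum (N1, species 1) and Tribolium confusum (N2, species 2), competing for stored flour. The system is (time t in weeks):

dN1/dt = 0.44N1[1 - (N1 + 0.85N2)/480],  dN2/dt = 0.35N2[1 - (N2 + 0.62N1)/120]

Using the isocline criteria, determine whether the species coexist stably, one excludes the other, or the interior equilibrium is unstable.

species 1 excludes species 2

Compare the nullcline intercepts: K1/α12 = 480/0.85 = 565 > K2 = 120; K2/α21 = 120/0.62 = 194 < K1 = 480.
Since the inequalities point opposite ways, species 1 can invade but species 2 cannot.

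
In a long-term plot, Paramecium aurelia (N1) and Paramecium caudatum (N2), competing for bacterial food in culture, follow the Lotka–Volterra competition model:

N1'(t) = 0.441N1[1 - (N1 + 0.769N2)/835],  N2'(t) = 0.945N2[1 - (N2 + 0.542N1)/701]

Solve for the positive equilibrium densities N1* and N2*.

Setting both brackets to zero gives the nullclines N1 + 0.769N2 = 835 and 0.542N1 + N2 = 701.
Substituting N2 = 701 - 0.542N1 into the first: N1(1 - 0.769·0.542) = 835 - 0.769·701.
So N1* = 296/0.583 = 507, and then N2* = 701 - 0.542·507 = 426.

N1* ≈ 507, N2* ≈ 426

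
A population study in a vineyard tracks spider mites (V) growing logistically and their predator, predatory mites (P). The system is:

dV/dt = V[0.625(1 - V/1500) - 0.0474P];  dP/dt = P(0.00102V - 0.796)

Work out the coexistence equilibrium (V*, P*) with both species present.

From dP/dt = 0 with P > 0: 0.00102V* = 0.796, so V* = 780.
Substitute into dV/dt = 0: 0.625(1 - 780/1500) = 0.0474P*.
The bracket is 0.48, giving P* = 0.3/0.0474 = 6.33.

V* ≈ 780, P* ≈ 6.33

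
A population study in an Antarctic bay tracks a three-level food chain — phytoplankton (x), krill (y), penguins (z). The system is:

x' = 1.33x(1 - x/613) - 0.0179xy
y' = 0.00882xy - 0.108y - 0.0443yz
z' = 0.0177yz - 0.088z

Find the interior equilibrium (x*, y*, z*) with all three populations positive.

From dz/dt = 0: 0.0177y* = 0.088, so y* = 4.97.
From dx/dt = 0: 1.33(1 - x*/613) = 0.0179·4.97, giving x* = 613·(1 - 0.0669) = 572.
From dy/dt = 0: 0.00882·572 - 0.108 = 0.0443z*, so z* = 4.94/0.0443 = 111.

x* ≈ 572, y* ≈ 4.97, z* ≈ 111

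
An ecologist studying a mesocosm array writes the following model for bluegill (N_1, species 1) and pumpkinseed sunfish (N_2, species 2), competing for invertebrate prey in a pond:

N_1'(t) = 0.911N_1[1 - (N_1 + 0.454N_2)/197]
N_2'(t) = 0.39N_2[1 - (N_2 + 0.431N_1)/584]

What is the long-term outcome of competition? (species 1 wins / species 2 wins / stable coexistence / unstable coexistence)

species 2 excludes species 1

Compare the nullcline intercepts: K1/α12 = 197/0.454 = 434 < K2 = 584; K2/α21 = 584/0.431 = 1350 > K1 = 197.
Since the inequalities point opposite ways, species 2 can invade but species 1 cannot.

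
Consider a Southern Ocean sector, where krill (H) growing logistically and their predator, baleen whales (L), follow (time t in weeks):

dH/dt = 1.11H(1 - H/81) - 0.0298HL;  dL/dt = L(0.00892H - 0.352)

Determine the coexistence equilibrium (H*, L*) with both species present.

H* ≈ 39.5, L* ≈ 19.1

From dL/dt = 0 with L > 0: 0.00892H* = 0.352, so H* = 39.5.
Substitute into dH/dt = 0: 1.11(1 - 39.5/81) = 0.0298L*.
The bracket is 0.513, giving L* = 0.569/0.0298 = 19.1.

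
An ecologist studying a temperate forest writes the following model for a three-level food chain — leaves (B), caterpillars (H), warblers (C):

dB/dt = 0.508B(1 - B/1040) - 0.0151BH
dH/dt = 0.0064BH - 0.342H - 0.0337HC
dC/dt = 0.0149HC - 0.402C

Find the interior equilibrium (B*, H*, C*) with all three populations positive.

From dC/dt = 0: 0.0149H* = 0.402, so H* = 27.
From dB/dt = 0: 0.508(1 - B*/1040) = 0.0151·27, giving B* = 1040·(1 - 0.802) = 206.
From dH/dt = 0: 0.0064·206 - 0.342 = 0.0337C*, so C* = 0.976/0.0337 = 29.

B* ≈ 206, H* ≈ 27, C* ≈ 29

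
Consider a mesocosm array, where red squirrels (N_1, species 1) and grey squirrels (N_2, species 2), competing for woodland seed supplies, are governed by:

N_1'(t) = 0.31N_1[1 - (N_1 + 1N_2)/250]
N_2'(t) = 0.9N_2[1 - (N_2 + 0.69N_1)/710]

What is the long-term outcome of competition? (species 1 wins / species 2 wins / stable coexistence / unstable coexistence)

Compare the nullcline intercepts: K1/α12 = 250/1 = 250 < K2 = 710; K2/α21 = 710/0.69 = 1030 > K1 = 250.
Since the inequalities point opposite ways, species 2 can invade but species 1 cannot.

species 2 excludes species 1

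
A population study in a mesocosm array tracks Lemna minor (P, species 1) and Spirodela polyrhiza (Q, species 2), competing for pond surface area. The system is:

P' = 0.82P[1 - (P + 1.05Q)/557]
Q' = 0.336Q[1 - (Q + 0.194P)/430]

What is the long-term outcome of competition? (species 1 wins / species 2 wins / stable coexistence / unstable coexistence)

Compare the nullcline intercepts: K1/α12 = 557/1.05 = 530 > K2 = 430; K2/α21 = 430/0.194 = 2220 > K1 = 557.
Since both inequalities hold, each species can invade when rare, so the interior equilibrium is stable.

stable coexistence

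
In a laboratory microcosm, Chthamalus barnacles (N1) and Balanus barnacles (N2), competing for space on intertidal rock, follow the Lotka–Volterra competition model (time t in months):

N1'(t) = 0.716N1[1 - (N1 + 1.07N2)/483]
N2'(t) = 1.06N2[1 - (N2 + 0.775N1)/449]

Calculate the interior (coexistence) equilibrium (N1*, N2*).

Setting both brackets to zero gives the nullclines N1 + 1.07N2 = 483 and 0.775N1 + N2 = 449.
Substituting N2 = 449 - 0.775N1 into the first: N1(1 - 1.07·0.775) = 483 - 1.07·449.
So N1* = 2.57/0.171 = 15.1, and then N2* = 449 - 0.775·15.1 = 437.

N1* ≈ 15.1, N2* ≈ 437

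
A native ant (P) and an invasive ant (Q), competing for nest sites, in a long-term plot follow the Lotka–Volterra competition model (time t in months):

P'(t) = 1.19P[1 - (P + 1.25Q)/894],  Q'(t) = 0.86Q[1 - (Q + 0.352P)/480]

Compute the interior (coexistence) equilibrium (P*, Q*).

Setting both brackets to zero gives the nullclines P + 1.25Q = 894 and 0.352P + Q = 480.
Substituting Q = 480 - 0.352P into the first: P(1 - 1.25·0.352) = 894 - 1.25·480.
So P* = 294/0.56 = 525, and then Q* = 480 - 0.352·525 = 295.

P* ≈ 525, Q* ≈ 295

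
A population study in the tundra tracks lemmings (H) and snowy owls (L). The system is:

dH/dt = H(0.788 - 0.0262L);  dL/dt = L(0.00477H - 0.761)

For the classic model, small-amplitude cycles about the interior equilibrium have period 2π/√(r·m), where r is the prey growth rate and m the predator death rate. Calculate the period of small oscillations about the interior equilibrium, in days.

T ≈ 8.11 days

Here r = 0.788 and m = 0.761, so r·m = 0.6.
ω = √0.6 = 0.774 per day, hence T = 2π/ω ≈ 8.11 days.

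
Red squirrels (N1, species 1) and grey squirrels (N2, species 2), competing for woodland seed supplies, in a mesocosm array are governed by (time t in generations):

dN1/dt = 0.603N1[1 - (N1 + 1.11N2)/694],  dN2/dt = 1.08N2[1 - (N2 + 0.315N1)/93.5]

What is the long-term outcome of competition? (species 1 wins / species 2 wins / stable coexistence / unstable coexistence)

Compare the nullcline intercepts: K1/α12 = 694/1.11 = 625 > K2 = 93.5; K2/α21 = 93.5/0.315 = 297 < K1 = 694.
Since the inequalities point opposite ways, species 1 can invade but species 2 cannot.

species 1 excludes species 2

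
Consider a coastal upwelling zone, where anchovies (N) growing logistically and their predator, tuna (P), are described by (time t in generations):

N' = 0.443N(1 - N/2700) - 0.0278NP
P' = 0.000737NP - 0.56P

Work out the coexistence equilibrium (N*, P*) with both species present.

N* ≈ 760, P* ≈ 11.5

From dP/dt = 0 with P > 0: 0.000737N* = 0.56, so N* = 760.
Substitute into dN/dt = 0: 0.443(1 - 760/2700) = 0.0278P*.
The bracket is 0.719, giving P* = 0.318/0.0278 = 11.5.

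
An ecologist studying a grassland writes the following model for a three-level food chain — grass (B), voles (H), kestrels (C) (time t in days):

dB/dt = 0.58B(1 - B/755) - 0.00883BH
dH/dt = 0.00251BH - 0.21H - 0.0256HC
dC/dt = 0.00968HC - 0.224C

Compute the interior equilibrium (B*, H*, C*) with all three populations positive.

From dC/dt = 0: 0.00968H* = 0.224, so H* = 23.1.
From dB/dt = 0: 0.58(1 - B*/755) = 0.00883·23.1, giving B* = 755·(1 - 0.352) = 489.
From dH/dt = 0: 0.00251·489 - 0.21 = 0.0256C*, so C* = 1.02/0.0256 = 39.7.

B* ≈ 489, H* ≈ 23.1, C* ≈ 39.7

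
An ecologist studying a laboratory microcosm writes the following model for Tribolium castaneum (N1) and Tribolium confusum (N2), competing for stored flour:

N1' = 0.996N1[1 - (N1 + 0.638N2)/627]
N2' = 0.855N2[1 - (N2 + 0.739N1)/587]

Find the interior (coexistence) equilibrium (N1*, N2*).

N1* ≈ 478, N2* ≈ 234

Setting both brackets to zero gives the nullclines N1 + 0.638N2 = 627 and 0.739N1 + N2 = 587.
Substituting N2 = 587 - 0.739N1 into the first: N1(1 - 0.638·0.739) = 627 - 0.638·587.
So N1* = 252/0.529 = 478, and then N2* = 587 - 0.739·478 = 234.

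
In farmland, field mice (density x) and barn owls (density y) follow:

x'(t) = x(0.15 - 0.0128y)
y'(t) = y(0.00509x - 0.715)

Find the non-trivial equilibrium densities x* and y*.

x* ≈ 140, y* ≈ 11.7

Set dy/dt = 0 with y > 0: 0.00509x - 0.715 = 0, so x* = 0.715/0.00509 = 140.
Set dx/dt = 0 with x > 0: 0.15 - 0.0128y = 0, so y* = 0.15/0.0128 = 11.7.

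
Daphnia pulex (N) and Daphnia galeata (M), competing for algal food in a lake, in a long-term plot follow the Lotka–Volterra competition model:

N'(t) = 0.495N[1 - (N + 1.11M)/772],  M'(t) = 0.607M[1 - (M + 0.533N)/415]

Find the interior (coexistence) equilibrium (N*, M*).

N* ≈ 762, M* ≈ 8.63

Setting both brackets to zero gives the nullclines N + 1.11M = 772 and 0.533N + M = 415.
Substituting M = 415 - 0.533N into the first: N(1 - 1.11·0.533) = 772 - 1.11·415.
So N* = 311/0.408 = 762, and then M* = 415 - 0.533·762 = 8.63.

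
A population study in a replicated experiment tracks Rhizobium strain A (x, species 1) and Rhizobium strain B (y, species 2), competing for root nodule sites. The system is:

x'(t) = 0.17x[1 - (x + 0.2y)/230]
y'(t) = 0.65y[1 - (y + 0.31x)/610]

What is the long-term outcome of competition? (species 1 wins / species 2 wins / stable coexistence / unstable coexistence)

Compare the nullcline intercepts: K1/α12 = 230/0.2 = 1150 > K2 = 610; K2/α21 = 610/0.31 = 1970 > K1 = 230.
Since both inequalities hold, each species can invade when rare, so the interior equilibrium is stable.

stable coexistence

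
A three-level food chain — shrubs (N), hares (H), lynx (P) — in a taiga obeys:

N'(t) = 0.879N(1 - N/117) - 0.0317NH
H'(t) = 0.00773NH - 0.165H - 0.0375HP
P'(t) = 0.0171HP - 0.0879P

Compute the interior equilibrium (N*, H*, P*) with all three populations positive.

From dP/dt = 0: 0.0171H* = 0.0879, so H* = 5.14.
From dN/dt = 0: 0.879(1 - N*/117) = 0.0317·5.14, giving N* = 117·(1 - 0.185) = 95.3.
From dH/dt = 0: 0.00773·95.3 - 0.165 = 0.0375P*, so P* = 0.572/0.0375 = 15.2.

N* ≈ 95.3, H* ≈ 5.14, P* ≈ 15.2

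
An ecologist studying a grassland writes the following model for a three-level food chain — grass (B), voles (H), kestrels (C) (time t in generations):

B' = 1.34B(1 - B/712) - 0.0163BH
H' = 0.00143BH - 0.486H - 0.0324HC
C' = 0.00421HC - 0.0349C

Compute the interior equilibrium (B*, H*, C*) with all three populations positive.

From dC/dt = 0: 0.00421H* = 0.0349, so H* = 8.29.
From dB/dt = 0: 1.34(1 - B*/712) = 0.0163·8.29, giving B* = 712·(1 - 0.101) = 640.
From dH/dt = 0: 0.00143·640 - 0.486 = 0.0324C*, so C* = 0.429/0.0324 = 13.3.

B* ≈ 640, H* ≈ 8.29, C* ≈ 13.3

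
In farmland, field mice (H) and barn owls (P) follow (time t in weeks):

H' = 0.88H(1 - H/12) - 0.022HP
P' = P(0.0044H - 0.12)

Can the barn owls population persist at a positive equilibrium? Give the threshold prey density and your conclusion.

The predator equation gives dP/dt > 0 only when H > 0.12/0.0044 = 27.3.
Without the predator, H → K = 12. Since 12 < 27.3, the predator cannot invade.

Threshold H = 27.3; K < 27.3, so no, the predator goes extinct.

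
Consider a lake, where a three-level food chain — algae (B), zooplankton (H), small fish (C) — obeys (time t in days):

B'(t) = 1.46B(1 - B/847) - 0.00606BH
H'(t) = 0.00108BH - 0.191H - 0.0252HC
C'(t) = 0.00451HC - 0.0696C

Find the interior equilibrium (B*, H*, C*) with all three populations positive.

From dC/dt = 0: 0.00451H* = 0.0696, so H* = 15.4.
From dB/dt = 0: 1.46(1 - B*/847) = 0.00606·15.4, giving B* = 847·(1 - 0.0641) = 793.
From dH/dt = 0: 0.00108·793 - 0.191 = 0.0252C*, so C* = 0.665/0.0252 = 26.4.

B* ≈ 793, H* ≈ 15.4, C* ≈ 26.4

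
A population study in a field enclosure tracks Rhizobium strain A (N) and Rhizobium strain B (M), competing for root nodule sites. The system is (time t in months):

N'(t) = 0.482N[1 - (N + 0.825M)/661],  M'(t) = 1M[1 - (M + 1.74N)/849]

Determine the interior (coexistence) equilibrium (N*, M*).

Setting both brackets to zero gives the nullclines N + 0.825M = 661 and 1.74N + M = 849.
Substituting M = 849 - 1.74N into the first: N(1 - 0.825·1.74) = 661 - 0.825·849.
So N* = -39.4/-0.435 = 90.5, and then M* = 849 - 1.74·90.5 = 691.

N* ≈ 90.5, M* ≈ 691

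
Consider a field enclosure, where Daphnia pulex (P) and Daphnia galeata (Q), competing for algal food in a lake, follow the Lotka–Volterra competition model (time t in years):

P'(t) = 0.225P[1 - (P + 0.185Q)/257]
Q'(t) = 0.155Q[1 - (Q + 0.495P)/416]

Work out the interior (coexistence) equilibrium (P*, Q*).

P* ≈ 198, Q* ≈ 318

Setting both brackets to zero gives the nullclines P + 0.185Q = 257 and 0.495P + Q = 416.
Substituting Q = 416 - 0.495P into the first: P(1 - 0.185·0.495) = 257 - 0.185·416.
So P* = 180/0.908 = 198, and then Q* = 416 - 0.495·198 = 318.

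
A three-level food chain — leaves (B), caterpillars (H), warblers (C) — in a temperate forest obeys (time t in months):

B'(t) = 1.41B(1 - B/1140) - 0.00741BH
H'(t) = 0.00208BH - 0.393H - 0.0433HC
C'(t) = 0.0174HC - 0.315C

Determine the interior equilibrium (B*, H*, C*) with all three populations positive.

From dC/dt = 0: 0.0174H* = 0.315, so H* = 18.1.
From dB/dt = 0: 1.41(1 - B*/1140) = 0.00741·18.1, giving B* = 1140·(1 - 0.0951) = 1030.
From dH/dt = 0: 0.00208·1030 - 0.393 = 0.0433C*, so C* = 1.75/0.0433 = 40.5.

B* ≈ 1030, H* ≈ 18.1, C* ≈ 40.5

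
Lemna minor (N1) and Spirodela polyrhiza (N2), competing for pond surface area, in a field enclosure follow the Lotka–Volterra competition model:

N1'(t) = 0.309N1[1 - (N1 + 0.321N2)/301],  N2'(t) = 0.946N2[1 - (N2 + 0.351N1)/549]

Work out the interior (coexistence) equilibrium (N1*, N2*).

N1* ≈ 141, N2* ≈ 500

Setting both brackets to zero gives the nullclines N1 + 0.321N2 = 301 and 0.351N1 + N2 = 549.
Substituting N2 = 549 - 0.351N1 into the first: N1(1 - 0.321·0.351) = 301 - 0.321·549.
So N1* = 125/0.887 = 141, and then N2* = 549 - 0.351·141 = 500.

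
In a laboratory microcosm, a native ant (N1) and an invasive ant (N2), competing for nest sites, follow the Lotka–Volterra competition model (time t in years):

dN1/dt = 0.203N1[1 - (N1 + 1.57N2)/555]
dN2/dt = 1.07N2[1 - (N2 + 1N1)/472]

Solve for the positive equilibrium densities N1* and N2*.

N1* ≈ 326, N2* ≈ 146

Setting both brackets to zero gives the nullclines N1 + 1.57N2 = 555 and 1N1 + N2 = 472.
Substituting N2 = 472 - 1N1 into the first: N1(1 - 1.57·1) = 555 - 1.57·472.
So N1* = -186/-0.57 = 326, and then N2* = 472 - 1·326 = 146.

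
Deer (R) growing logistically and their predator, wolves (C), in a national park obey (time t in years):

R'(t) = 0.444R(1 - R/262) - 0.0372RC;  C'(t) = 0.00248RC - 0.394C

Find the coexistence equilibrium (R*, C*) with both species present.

From dC/dt = 0 with C > 0: 0.00248R* = 0.394, so R* = 159.
Substitute into dR/dt = 0: 0.444(1 - 159/262) = 0.0372C*.
The bracket is 0.394, giving C* = 0.175/0.0372 = 4.7.

R* ≈ 159, C* ≈ 4.7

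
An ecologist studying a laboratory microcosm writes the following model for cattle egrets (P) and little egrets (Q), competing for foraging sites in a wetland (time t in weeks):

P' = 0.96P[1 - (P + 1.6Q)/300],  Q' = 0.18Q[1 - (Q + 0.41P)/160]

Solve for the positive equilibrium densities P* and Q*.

P* ≈ 128, Q* ≈ 108

Setting both brackets to zero gives the nullclines P + 1.6Q = 300 and 0.41P + Q = 160.
Substituting Q = 160 - 0.41P into the first: P(1 - 1.6·0.41) = 300 - 1.6·160.
So P* = 44/0.344 = 128, and then Q* = 160 - 0.41·128 = 108.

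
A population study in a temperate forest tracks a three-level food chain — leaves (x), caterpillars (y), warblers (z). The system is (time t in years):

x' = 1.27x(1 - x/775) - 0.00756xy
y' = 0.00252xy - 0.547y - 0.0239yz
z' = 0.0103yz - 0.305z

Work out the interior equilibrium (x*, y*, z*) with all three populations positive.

From dz/dt = 0: 0.0103y* = 0.305, so y* = 29.6.
From dx/dt = 0: 1.27(1 - x*/775) = 0.00756·29.6, giving x* = 775·(1 - 0.176) = 638.
From dy/dt = 0: 0.00252·638 - 0.547 = 0.0239z*, so z* = 1.06/0.0239 = 44.4.

x* ≈ 638, y* ≈ 29.6, z* ≈ 44.4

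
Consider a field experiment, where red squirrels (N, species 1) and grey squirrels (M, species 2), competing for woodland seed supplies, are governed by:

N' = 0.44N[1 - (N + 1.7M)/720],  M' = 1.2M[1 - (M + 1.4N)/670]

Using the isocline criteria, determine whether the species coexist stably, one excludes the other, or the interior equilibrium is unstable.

unstable coexistence (outcome depends on initial conditions)

Compare the nullcline intercepts: K1/α12 = 720/1.7 = 424 < K2 = 670; K2/α21 = 670/1.4 = 479 < K1 = 720.
Since both are reversed, neither can invade when rare; the interior point is a saddle.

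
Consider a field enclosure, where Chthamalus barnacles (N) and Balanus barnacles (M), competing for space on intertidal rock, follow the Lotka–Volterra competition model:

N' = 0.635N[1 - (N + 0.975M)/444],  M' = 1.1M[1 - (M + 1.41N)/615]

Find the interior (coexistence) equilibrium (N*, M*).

Setting both brackets to zero gives the nullclines N + 0.975M = 444 and 1.41N + M = 615.
Substituting M = 615 - 1.41N into the first: N(1 - 0.975·1.41) = 444 - 0.975·615.
So N* = -156/-0.375 = 415, and then M* = 615 - 1.41·415 = 29.5.

N* ≈ 415, M* ≈ 29.5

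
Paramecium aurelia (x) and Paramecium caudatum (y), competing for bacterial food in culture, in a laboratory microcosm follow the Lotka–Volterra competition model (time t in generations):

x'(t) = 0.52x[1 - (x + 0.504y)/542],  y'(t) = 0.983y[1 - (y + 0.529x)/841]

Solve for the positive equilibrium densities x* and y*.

x* ≈ 161, y* ≈ 756

Setting both brackets to zero gives the nullclines x + 0.504y = 542 and 0.529x + y = 841.
Substituting y = 841 - 0.529x into the first: x(1 - 0.504·0.529) = 542 - 0.504·841.
So x* = 118/0.733 = 161, and then y* = 841 - 0.529·161 = 756.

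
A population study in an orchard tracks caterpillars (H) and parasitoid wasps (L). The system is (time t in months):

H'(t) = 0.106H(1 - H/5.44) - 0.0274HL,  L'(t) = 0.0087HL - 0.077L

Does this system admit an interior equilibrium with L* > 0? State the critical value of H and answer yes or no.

The predator equation gives dL/dt > 0 only when H > 0.077/0.0087 = 8.85.
Without the predator, H → K = 5.44. Since 5.44 < 8.85, the predator cannot invade.

Threshold H = 8.85; K < 8.85, so no, the predator goes extinct.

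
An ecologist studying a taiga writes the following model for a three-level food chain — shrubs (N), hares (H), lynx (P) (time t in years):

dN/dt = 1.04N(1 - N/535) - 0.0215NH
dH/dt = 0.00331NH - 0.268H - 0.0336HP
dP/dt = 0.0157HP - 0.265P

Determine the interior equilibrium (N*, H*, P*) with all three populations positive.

N* ≈ 348, H* ≈ 16.9, P* ≈ 26.3

From dP/dt = 0: 0.0157H* = 0.265, so H* = 16.9.
From dN/dt = 0: 1.04(1 - N*/535) = 0.0215·16.9, giving N* = 535·(1 - 0.349) = 348.
From dH/dt = 0: 0.00331·348 - 0.268 = 0.0336P*, so P* = 0.885/0.0336 = 26.3.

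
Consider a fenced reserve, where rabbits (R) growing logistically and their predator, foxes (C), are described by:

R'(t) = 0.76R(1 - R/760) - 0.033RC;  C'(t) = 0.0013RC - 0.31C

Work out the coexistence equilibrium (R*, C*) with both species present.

R* ≈ 238, C* ≈ 15.8

From dC/dt = 0 with C > 0: 0.0013R* = 0.31, so R* = 238.
Substitute into dR/dt = 0: 0.76(1 - 238/760) = 0.033C*.
The bracket is 0.686, giving C* = 0.522/0.033 = 15.8.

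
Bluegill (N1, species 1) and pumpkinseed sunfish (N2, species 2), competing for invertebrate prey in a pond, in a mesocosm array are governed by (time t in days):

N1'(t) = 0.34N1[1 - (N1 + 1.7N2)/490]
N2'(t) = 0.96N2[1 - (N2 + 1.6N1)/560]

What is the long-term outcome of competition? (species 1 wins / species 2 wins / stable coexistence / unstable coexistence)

unstable coexistence (outcome depends on initial conditions)

Compare the nullcline intercepts: K1/α12 = 490/1.7 = 288 < K2 = 560; K2/α21 = 560/1.6 = 350 < K1 = 490.
Since both are reversed, neither can invade when rare; the interior point is a saddle.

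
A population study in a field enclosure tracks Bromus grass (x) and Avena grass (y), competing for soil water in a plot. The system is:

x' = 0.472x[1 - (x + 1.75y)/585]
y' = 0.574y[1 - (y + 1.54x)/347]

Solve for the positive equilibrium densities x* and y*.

x* ≈ 13.1, y* ≈ 327

Setting both brackets to zero gives the nullclines x + 1.75y = 585 and 1.54x + y = 347.
Substituting y = 347 - 1.54x into the first: x(1 - 1.75·1.54) = 585 - 1.75·347.
So x* = -22.2/-1.7 = 13.1, and then y* = 347 - 1.54·13.1 = 327.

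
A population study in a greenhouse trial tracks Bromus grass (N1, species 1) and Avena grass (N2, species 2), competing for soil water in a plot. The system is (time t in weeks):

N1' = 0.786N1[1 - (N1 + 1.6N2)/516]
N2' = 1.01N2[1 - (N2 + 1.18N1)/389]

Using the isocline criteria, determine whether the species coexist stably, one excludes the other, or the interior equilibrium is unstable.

unstable coexistence (outcome depends on initial conditions)

Compare the nullcline intercepts: K1/α12 = 516/1.6 = 322 < K2 = 389; K2/α21 = 389/1.18 = 330 < K1 = 516.
Since both are reversed, neither can invade when rare; the interior point is a saddle.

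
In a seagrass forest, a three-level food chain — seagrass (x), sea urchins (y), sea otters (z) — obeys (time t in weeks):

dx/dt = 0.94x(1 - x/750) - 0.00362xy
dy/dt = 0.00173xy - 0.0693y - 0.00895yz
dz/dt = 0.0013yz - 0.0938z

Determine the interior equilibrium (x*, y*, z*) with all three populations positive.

From dz/dt = 0: 0.0013y* = 0.0938, so y* = 72.2.
From dx/dt = 0: 0.94(1 - x*/750) = 0.00362·72.2, giving x* = 750·(1 - 0.278) = 542.
From dy/dt = 0: 0.00173·542 - 0.0693 = 0.00895z*, so z* = 0.868/0.00895 = 96.9.

x* ≈ 542, y* ≈ 72.2, z* ≈ 96.9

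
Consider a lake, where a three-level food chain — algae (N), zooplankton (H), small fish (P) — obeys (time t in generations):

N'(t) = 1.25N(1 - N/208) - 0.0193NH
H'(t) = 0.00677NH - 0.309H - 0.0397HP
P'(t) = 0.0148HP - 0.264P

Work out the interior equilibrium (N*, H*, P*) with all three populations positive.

N* ≈ 151, H* ≈ 17.8, P* ≈ 17.9

From dP/dt = 0: 0.0148H* = 0.264, so H* = 17.8.
From dN/dt = 0: 1.25(1 - N*/208) = 0.0193·17.8, giving N* = 208·(1 - 0.275) = 151.
From dH/dt = 0: 0.00677·151 - 0.309 = 0.0397P*, so P* = 0.711/0.0397 = 17.9.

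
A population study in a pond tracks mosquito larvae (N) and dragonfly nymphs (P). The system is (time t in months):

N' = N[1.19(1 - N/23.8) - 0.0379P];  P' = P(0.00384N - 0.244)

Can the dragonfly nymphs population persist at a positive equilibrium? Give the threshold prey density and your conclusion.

The predator equation gives dP/dt > 0 only when N > 0.244/0.00384 = 63.5.
Without the predator, N → K = 23.8. Since 23.8 < 63.5, the predator cannot invade.

Threshold N = 63.5; K < 63.5, so no, the predator goes extinct.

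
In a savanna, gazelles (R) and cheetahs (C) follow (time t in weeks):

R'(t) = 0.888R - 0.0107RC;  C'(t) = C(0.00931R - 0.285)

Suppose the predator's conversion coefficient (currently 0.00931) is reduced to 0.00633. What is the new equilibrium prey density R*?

R* ≈ 45

At the interior fixed point, setting dC/dt = 0 with C > 0 fixes R* = (predator death rate)/(RC coefficient) — independent of the other coefficients.
With the change, R* = 0.285/0.00633 = 45; it rises from 30.6.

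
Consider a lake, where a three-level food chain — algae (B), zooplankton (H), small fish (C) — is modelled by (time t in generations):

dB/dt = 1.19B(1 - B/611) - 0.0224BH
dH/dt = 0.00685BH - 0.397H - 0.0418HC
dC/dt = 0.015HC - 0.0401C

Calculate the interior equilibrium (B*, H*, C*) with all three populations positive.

B* ≈ 580, H* ≈ 2.67, C* ≈ 85.6

From dC/dt = 0: 0.015H* = 0.0401, so H* = 2.67.
From dB/dt = 0: 1.19(1 - B*/611) = 0.0224·2.67, giving B* = 611·(1 - 0.0503) = 580.
From dH/dt = 0: 0.00685·580 - 0.397 = 0.0418C*, so C* = 3.58/0.0418 = 85.6.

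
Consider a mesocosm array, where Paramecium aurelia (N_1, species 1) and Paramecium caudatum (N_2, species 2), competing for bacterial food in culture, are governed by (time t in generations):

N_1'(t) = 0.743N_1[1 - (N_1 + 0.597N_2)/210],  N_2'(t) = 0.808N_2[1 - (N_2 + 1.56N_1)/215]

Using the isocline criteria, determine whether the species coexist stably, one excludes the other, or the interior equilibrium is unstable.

Compare the nullcline intercepts: K1/α12 = 210/0.597 = 352 > K2 = 215; K2/α21 = 215/1.56 = 138 < K1 = 210.
Since the inequalities point opposite ways, species 1 can invade but species 2 cannot.

species 1 excludes species 2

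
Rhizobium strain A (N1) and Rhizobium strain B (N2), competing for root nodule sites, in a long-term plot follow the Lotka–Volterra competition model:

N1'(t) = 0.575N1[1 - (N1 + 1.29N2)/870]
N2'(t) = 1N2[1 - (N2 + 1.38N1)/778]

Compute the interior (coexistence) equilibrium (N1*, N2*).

N1* ≈ 171, N2* ≈ 542

Setting both brackets to zero gives the nullclines N1 + 1.29N2 = 870 and 1.38N1 + N2 = 778.
Substituting N2 = 778 - 1.38N1 into the first: N1(1 - 1.29·1.38) = 870 - 1.29·778.
So N1* = -134/-0.78 = 171, and then N2* = 778 - 1.38·171 = 542.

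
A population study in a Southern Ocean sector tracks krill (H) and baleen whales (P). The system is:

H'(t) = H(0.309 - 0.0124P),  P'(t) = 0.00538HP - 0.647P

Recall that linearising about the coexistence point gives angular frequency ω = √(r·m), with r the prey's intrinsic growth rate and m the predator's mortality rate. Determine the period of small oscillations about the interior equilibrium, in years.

Here r = 0.309 and m = 0.647, so r·m = 0.2.
ω = √0.2 = 0.447 per year, hence T = 2π/ω ≈ 14.1 years.

T ≈ 14.1 years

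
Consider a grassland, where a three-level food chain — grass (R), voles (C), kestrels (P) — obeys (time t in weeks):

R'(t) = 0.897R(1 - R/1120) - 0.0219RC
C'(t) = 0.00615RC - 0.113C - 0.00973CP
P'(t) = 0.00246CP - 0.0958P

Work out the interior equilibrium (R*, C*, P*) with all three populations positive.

R* ≈ 55.1, C* ≈ 38.9, P* ≈ 23.2

From dP/dt = 0: 0.00246C* = 0.0958, so C* = 38.9.
From dR/dt = 0: 0.897(1 - R*/1120) = 0.0219·38.9, giving R* = 1120·(1 - 0.951) = 55.1.
From dC/dt = 0: 0.00615·55.1 - 0.113 = 0.00973P*, so P* = 0.226/0.00973 = 23.2.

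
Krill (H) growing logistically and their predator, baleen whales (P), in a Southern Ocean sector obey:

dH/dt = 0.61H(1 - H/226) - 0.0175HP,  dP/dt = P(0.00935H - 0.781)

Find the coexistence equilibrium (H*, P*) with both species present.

From dP/dt = 0 with P > 0: 0.00935H* = 0.781, so H* = 83.5.
Substitute into dH/dt = 0: 0.61(1 - 83.5/226) = 0.0175P*.
The bracket is 0.63, giving P* = 0.385/0.0175 = 22.

H* ≈ 83.5, P* ≈ 22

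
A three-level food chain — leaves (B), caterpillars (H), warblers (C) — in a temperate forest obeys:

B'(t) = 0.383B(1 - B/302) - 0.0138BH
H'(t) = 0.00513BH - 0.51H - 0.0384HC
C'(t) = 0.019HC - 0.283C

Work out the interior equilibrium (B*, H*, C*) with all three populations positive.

From dC/dt = 0: 0.019H* = 0.283, so H* = 14.9.
From dB/dt = 0: 0.383(1 - B*/302) = 0.0138·14.9, giving B* = 302·(1 - 0.537) = 140.
From dH/dt = 0: 0.00513·140 - 0.51 = 0.0384C*, so C* = 0.208/0.0384 = 5.41.

B* ≈ 140, H* ≈ 14.9, C* ≈ 5.41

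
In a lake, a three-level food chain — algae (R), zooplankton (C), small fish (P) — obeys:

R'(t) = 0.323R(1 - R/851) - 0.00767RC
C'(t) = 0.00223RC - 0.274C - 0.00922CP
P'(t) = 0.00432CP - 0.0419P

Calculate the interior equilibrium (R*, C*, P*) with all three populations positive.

From dP/dt = 0: 0.00432C* = 0.0419, so C* = 9.7.
From dR/dt = 0: 0.323(1 - R*/851) = 0.00767·9.7, giving R* = 851·(1 - 0.23) = 655.
From dC/dt = 0: 0.00223·655 - 0.274 = 0.00922P*, so P* = 1.19/0.00922 = 129.

R* ≈ 655, C* ≈ 9.7, P* ≈ 129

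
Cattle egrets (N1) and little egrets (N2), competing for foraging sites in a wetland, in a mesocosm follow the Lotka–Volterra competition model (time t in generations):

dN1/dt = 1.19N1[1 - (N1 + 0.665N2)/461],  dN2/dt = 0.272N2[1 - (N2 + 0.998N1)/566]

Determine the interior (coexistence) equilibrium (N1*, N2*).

Setting both brackets to zero gives the nullclines N1 + 0.665N2 = 461 and 0.998N1 + N2 = 566.
Substituting N2 = 566 - 0.998N1 into the first: N1(1 - 0.665·0.998) = 461 - 0.665·566.
So N1* = 84.6/0.336 = 252, and then N2* = 566 - 0.998·252 = 315.

N1* ≈ 252, N2* ≈ 315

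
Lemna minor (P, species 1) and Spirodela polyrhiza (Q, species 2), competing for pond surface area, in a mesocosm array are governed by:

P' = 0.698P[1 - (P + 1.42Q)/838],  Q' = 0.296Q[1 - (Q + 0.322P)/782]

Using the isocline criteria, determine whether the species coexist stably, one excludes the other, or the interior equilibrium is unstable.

species 2 excludes species 1

Compare the nullcline intercepts: K1/α12 = 838/1.42 = 590 < K2 = 782; K2/α21 = 782/0.322 = 2430 > K1 = 838.
Since the inequalities point opposite ways, species 2 can invade but species 1 cannot.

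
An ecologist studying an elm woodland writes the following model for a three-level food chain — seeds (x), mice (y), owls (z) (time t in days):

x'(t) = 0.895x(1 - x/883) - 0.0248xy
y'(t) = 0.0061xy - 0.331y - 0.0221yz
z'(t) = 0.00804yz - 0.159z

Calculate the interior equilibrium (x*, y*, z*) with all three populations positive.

From dz/dt = 0: 0.00804y* = 0.159, so y* = 19.8.
From dx/dt = 0: 0.895(1 - x*/883) = 0.0248·19.8, giving x* = 883·(1 - 0.548) = 399.
From dy/dt = 0: 0.0061·399 - 0.331 = 0.0221z*, so z* = 2.1/0.0221 = 95.2.

x* ≈ 399, y* ≈ 19.8, z* ≈ 95.2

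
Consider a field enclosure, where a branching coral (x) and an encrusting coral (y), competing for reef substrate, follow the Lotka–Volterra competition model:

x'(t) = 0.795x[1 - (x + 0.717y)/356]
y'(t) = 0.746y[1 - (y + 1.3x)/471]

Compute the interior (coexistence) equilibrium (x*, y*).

Setting both brackets to zero gives the nullclines x + 0.717y = 356 and 1.3x + y = 471.
Substituting y = 471 - 1.3x into the first: x(1 - 0.717·1.3) = 356 - 0.717·471.
So x* = 18.3/0.0679 = 269, and then y* = 471 - 1.3·269 = 121.

x* ≈ 269, y* ≈ 121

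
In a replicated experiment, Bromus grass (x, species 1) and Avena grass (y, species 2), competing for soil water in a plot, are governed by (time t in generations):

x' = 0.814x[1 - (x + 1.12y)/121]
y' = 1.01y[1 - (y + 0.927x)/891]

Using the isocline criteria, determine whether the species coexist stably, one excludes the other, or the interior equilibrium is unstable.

species 2 excludes species 1

Compare the nullcline intercepts: K1/α12 = 121/1.12 = 108 < K2 = 891; K2/α21 = 891/0.927 = 961 > K1 = 121.
Since the inequalities point opposite ways, species 2 can invade but species 1 cannot.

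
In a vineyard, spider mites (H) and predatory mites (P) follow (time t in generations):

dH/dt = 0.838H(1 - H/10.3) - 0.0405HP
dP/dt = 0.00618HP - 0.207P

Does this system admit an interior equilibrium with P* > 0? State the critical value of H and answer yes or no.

Threshold H = 33.5; K < 33.5, so no, the predator goes extinct.

The predator equation gives dP/dt > 0 only when H > 0.207/0.00618 = 33.5.
Without the predator, H → K = 10.3. Since 10.3 < 33.5, the predator cannot invade.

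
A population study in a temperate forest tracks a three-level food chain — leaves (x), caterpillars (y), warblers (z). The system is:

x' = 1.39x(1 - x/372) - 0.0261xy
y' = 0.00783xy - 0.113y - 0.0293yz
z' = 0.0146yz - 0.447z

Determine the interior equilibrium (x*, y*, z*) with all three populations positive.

x* ≈ 158, y* ≈ 30.6, z* ≈ 38.4

From dz/dt = 0: 0.0146y* = 0.447, so y* = 30.6.
From dx/dt = 0: 1.39(1 - x*/372) = 0.0261·30.6, giving x* = 372·(1 - 0.575) = 158.
From dy/dt = 0: 0.00783·158 - 0.113 = 0.0293z*, so z* = 1.13/0.0293 = 38.4.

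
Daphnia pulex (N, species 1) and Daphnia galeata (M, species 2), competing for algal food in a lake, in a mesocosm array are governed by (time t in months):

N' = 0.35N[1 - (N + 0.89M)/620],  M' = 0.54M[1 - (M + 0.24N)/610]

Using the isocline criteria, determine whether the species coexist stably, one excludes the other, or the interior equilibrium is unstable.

stable coexistence

Compare the nullcline intercepts: K1/α12 = 620/0.89 = 697 > K2 = 610; K2/α21 = 610/0.24 = 2540 > K1 = 620.
Since both inequalities hold, each species can invade when rare, so the interior equilibrium is stable.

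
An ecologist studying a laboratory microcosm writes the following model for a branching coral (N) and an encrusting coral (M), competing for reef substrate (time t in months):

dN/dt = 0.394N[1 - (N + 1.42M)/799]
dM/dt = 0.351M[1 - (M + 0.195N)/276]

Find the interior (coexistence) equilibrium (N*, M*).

Setting both brackets to zero gives the nullclines N + 1.42M = 799 and 0.195N + M = 276.
Substituting M = 276 - 0.195N into the first: N(1 - 1.42·0.195) = 799 - 1.42·276.
So N* = 407/0.723 = 563, and then M* = 276 - 0.195·563 = 166.

N* ≈ 563, M* ≈ 166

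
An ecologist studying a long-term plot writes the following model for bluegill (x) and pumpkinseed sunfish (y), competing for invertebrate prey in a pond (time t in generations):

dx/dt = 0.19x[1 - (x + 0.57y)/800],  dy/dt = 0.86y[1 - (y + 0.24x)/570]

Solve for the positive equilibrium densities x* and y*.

x* ≈ 550, y* ≈ 438

Setting both brackets to zero gives the nullclines x + 0.57y = 800 and 0.24x + y = 570.
Substituting y = 570 - 0.24x into the first: x(1 - 0.57·0.24) = 800 - 0.57·570.
So x* = 475/0.863 = 550, and then y* = 570 - 0.24·550 = 438.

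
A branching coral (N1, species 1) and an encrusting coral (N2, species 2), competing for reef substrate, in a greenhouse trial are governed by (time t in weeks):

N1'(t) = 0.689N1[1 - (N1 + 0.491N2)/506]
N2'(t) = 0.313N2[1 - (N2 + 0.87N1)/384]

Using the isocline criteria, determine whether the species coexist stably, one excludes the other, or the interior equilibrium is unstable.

Compare the nullcline intercepts: K1/α12 = 506/0.491 = 1030 > K2 = 384; K2/α21 = 384/0.87 = 441 < K1 = 506.
Since the inequalities point opposite ways, species 1 can invade but species 2 cannot.

species 1 excludes species 2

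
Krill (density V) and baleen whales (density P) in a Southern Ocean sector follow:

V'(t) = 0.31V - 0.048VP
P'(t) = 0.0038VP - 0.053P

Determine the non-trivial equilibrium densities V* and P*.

V* ≈ 13.9, P* ≈ 6.46

Set dP/dt = 0 with P > 0: 0.0038V - 0.053 = 0, so V* = 0.053/0.0038 = 13.9.
Set dV/dt = 0 with V > 0: 0.31 - 0.048P = 0, so P* = 0.31/0.048 = 6.46.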